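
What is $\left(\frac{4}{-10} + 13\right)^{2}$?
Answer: $\frac{3969}{25} \approx 158.76$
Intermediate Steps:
$\left(\frac{4}{-10} + 13\right)^{2} = \left(4 \left(- \frac{1}{10}\right) + 13\right)^{2} = \left(- \frac{2}{5} + 13\right)^{2} = \left(\frac{63}{5}\right)^{2} = \frac{3969}{25}$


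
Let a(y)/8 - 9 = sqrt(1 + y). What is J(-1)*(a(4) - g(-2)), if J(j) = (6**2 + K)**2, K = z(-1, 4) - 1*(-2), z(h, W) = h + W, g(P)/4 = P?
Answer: 134480 + 13448*sqrt(5) ≈ 1.6455e+5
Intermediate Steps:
g(P) = 4*P
a(y) = 72 + 8*sqrt(1 + y)
z(h, W) = W + h
K = 5 (K = (4 - 1) - 1*(-2) = 3 + 2 = 5)
J(j) = 1681 (J(j) = (6**2 + 5)**2 = (36 + 5)**2 = 41**2 = 1681)
J(-1)*(a(4) - g(-2)) = 1681*((72 + 8*sqrt(1 + 4)) - 4*(-2)) = 1681*((72 + 8*sqrt(5)) - 1*(-8)) = 1681*((72 + 8*sqrt(5)) + 8) = 1681*(80 + 8*sqrt(5)) = 134480 + 13448*sqrt(5)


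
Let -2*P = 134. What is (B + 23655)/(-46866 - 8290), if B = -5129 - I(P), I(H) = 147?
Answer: -18379/55156 ≈ -0.33322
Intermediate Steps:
P = -67 (P = -1/2*134 = -67)
B = -5276 (B = -5129 - 1*147 = -5129 - 147 = -5276)
(B + 23655)/(-46866 - 8290) = (-5276 + 23655)/(-46866 - 8290) = 18379/(-55156) = 18379*(-1/55156) = -18379/55156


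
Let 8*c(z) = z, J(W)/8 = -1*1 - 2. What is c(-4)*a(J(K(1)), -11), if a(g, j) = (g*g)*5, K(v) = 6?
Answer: -1440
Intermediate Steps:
J(W) = -24 (J(W) = 8*(-1*1 - 2) = 8*(-1 - 2) = 8*(-3) = -24)
a(g, j) = 5*g**2 (a(g, j) = g**2*5 = 5*g**2)
c(z) = z/8
c(-4)*a(J(K(1)), -11) = ((1/8)*(-4))*(5*(-24)**2) = -5*576/2 = -1/2*2880 = -1440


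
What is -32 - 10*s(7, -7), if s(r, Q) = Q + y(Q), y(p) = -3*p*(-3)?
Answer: 668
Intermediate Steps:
y(p) = 9*p
s(r, Q) = 10*Q (s(r, Q) = Q + 9*Q = 10*Q)
-32 - 10*s(7, -7) = -32 - 100*(-7) = -32 - 10*(-70) = -32 + 700 = 668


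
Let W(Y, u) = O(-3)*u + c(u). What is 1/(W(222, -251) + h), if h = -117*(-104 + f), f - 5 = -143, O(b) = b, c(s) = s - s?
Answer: 1/29067 ≈ 3.4403e-5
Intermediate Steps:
c(s) = 0
W(Y, u) = -3*u (W(Y, u) = -3*u + 0 = -3*u)
f = -138 (f = 5 - 143 = -138)
h = 28314 (h = -117*(-104 - 138) = -117*(-242) = 28314)
1/(W(222, -251) + h) = 1/(-3*(-251) + 28314) = 1/(753 + 28314) = 1/29067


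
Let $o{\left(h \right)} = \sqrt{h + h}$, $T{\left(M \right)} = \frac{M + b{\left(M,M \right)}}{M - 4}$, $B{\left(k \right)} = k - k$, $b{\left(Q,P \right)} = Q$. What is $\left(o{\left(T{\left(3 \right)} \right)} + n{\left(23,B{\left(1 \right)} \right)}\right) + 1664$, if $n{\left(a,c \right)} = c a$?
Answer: $1664 + 2 i \sqrt{3} \approx 1664.0 + 3.4641 i$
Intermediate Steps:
$B{\left(k \right)} = 0$
$T{\left(M \right)} = \frac{2 M}{-4 + M}$ ($T{\left(M \right)} = \frac{M + M}{M - 4} = \frac{2 M}{-4 + M}$)
$o{\left(h \right)} = \sqrt{2} \sqrt{h}$ ($o{\left(h \right)} = \sqrt{2 h} = \sqrt{2} \sqrt{h}$)
$n{\left(a,c \right)} = a c$
$\left(o{\left(T{\left(3 \right)} \right)} + n{\left(23,B{\left(1 \right)} \right)}\right) + 1664 = \left(\sqrt{2} \sqrt{2 \cdot 3 \frac{1}{-4 + 3}} + 23 \cdot 0\right) + 1664 = \left(\sqrt{2} \sqrt{2 \cdot 3 \frac{1}{-1}} + 0\right) + 1664 = \left(\sqrt{2} \sqrt{2 \cdot 3 \left(-1\right)} + 0\right) + 1664 = \left(\sqrt{2} \sqrt{-6} + 0\right) + 1664 = \left(\sqrt{2} i \sqrt{6} + 0\right) + 1664 = \left(2 i \sqrt{3} + 0\right) + 1664 = 2 i \sqrt{3} + 1664 = 1664 + 2 i \sqrt{3}$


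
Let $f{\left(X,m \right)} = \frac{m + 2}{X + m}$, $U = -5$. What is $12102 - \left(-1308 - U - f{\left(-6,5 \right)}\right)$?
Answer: $13398$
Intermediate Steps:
$f{\left(X,m \right)} = \frac{2 + m}{X + m}$
$12102 - \left(-1308 - U - f{\left(-6,5 \right)}\right) = 12102 - \left(-1303 - \frac{2 + 5}{-6 + 5}\right) = 12102 + \left(\left(\left(\frac{1}{-1} \cdot 7 - 8\right) - 5\right) + 1316\right) = 12102 + \left(\left(\left(\left(-1\right) 7 - 8\right) - 5\right) + 1316\right) = 12102 + \left(\left(\left(-7 - 8\right) - 5\right) + 1316\right) = 12102 + \left(\left(-15 - 5\right) + 1316\right) = 12102 + \left(-20 + 1316\right) = 12102 + 1296 = 13398$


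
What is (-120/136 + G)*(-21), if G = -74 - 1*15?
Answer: 32088/17 ≈ 1887.5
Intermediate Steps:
G = -89 (G = -74 - 15 = -89)
(-120/136 + G)*(-21) = (-120/136 - 89)*(-21) = (-120*1/136 - 89)*(-21) = (-15/17 - 89)*(-21) = -1528/17*(-21) = 32088/17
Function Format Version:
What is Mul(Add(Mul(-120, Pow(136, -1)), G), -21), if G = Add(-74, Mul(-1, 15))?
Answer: Rational(32088, 17) ≈ 1887.5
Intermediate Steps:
G = -89 (G = Add(-74, -15) = -89)
Mul(Add(Mul(-120, Pow(136, -1)), G), -21) = Mul(Add(Mul(-120, Pow(136, -1)), -89), -21) = Mul(Add(Mul(-120, Rational(1, 136)), -89), -21) = Mul(Add(Rational(-15, 17), -89), -21) = Mul(Rational(-1528, 17), -21) = Rational(32088, 17)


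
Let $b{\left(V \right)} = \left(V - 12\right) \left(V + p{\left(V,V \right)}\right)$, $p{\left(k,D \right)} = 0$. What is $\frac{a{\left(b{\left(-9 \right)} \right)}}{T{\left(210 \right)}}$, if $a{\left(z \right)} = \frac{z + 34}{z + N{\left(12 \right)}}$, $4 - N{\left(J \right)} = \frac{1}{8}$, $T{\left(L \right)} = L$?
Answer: $\frac{892}{162015} \approx 0.0055057$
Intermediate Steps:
$b{\left(V \right)} = V \left(-12 + V\right)$ ($b{\left(V \right)} = \left(V - 12\right) \left(V + 0\right) = \left(-12 + V\right) V = V \left(-12 + V\right)$)
$N{\left(J \right)} = \frac{31}{8}$ ($N{\left(J \right)} = 4 - \frac{1}{8} = \frac{31}{8}$)
$a{\left(z \right)} = \frac{34 + z}{\frac{31}{8} + z}$ ($a{\left(z \right)} = \frac{z + 34}{z + \frac{31}{8}} = \frac{34 + z}{\frac{31}{8} + z}$)
$\frac{a{\left(b{\left(-9 \right)} \right)}}{T{\left(210 \right)}} = \frac{8 \frac{1}{31 + 8 \left(- 9 \left(-12 - 9\right)\right)} \left(34 - 9 \left(-12 - 9\right)\right)}{210} = \frac{8 \left(34 - -189\right)}{31 + 8 \left(\left(-9\right) \left(-21\right)\right)} \frac{1}{210} = \frac{8 \left(34 + 189\right)}{31 + 8 \cdot 189} \cdot \frac{1}{210} = 8 \frac{1}{31 + 1512} \cdot 223 \cdot \frac{1}{210} = 8 \cdot \frac{1}{1543} \cdot 223 \cdot \frac{1}{210} = \frac{1784}{1543} \cdot \frac{1}{210} = \frac{892}{162015}$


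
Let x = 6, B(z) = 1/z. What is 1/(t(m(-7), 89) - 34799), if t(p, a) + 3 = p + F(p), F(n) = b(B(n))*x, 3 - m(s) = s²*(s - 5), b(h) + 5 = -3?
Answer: -1/34259 ≈ -2.9189e-5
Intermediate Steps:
b(h) = -8 (b(h) = -5 - 3 = -8)
m(s) = 3 - s²*(-5 + s) (m(s) = 3 - s²*(s - 5) = 3 - s²*(-5 + s))
F(n) = -48 (F(n) = -8*6 = -48)
t(p, a) = -51 + p (t(p, a) = -3 + (p - 48) = -3 + (-48 + p) = -51 + p)
1/(t(m(-7), 89) - 34799) = 1/((-51 + (3 - 1*(-7)³ + 5*(-7)²)) - 34799) = 1/((-51 + (3 - 1*(-343) + 5*49)) - 34799) = 1/((-51 + (3 + 343 + 245)) - 34799) = 1/((-51 + 591) - 34799) = 1/(540 - 34799) = 1/(-34259) = -1/34259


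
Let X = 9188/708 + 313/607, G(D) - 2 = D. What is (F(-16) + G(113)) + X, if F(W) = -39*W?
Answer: 80847101/107439 ≈ 752.49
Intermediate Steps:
G(D) = 2 + D
X = 1449680/107439 (X = 9188*(1/708) + 313*(1/607) = 2297/177 + 313/607 = 1449680/107439 ≈ 13.493)
(F(-16) + G(113)) + X = (-39*(-16) + (2 + 113)) + 1449680/107439 = (624 + 115) + 1449680/107439 = 739 + 1449680/107439 = 80847101/107439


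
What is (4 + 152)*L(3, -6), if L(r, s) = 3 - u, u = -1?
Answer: 624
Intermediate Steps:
L(r, s) = 4 (L(r, s) = 3 - 1*(-1) = 3 + 1 = 4)
(4 + 152)*L(3, -6) = (4 + 152)*4 = 156*4 = 624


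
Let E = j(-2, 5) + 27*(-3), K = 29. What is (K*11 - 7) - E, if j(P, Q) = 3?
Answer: 390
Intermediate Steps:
E = -78 (E = 3 + 27*(-3) = 3 - 81 = -78)
(K*11 - 7) - E = (29*11 - 7) - 1*(-78) = (319 - 7) + 78 = 312 + 78 = 390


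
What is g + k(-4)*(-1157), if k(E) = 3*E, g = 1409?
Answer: 15293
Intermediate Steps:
g + k(-4)*(-1157) = 1409 + (3*(-4))*(-1157) = 1409 - 12*(-1157) = 1409 + 13884 = 15293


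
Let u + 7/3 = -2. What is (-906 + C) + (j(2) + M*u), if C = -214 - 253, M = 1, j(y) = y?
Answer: -4126/3 ≈ -1375.3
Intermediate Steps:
u = -13/3 (u = -7/3 - 2 = -13/3 ≈ -4.3333)
C = -467
(-906 + C) + (j(2) + M*u) = (-906 - 467) + (2 + 1*(-13/3)) = -1373 + (2 - 13/3) = -1373 - 7/3 = -4126/3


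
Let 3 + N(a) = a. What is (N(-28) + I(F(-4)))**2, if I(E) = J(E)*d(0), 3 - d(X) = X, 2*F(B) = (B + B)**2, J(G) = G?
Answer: 4225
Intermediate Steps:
N(a) = -3 + a
F(B) = 2*B**2 (F(B) = (B + B)**2/2 = (2*B)**2/2 = (4*B**2)/2 = 2*B**2)
d(X) = 3 - X
I(E) = 3*E (I(E) = E*(3 - 1*0) = E*(3 + 0) = E*3 = 3*E)
(N(-28) + I(F(-4)))**2 = ((-3 - 28) + 3*(2*(-4)**2))**2 = (-31 + 3*(2*16))**2 = (-31 + 3*32)**2 = (-31 + 96)**2 = 65**2 = 4225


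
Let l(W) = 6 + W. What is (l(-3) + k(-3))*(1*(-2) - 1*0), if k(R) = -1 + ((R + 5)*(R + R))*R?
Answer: -76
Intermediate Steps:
k(R) = -1 + 2*R²*(5 + R) (k(R) = -1 + ((5 + R)*(2*R))*R = -1 + (2*R*(5 + R))*R = -1 + 2*R²*(5 + R))
(l(-3) + k(-3))*(1*(-2) - 1*0) = ((6 - 3) + (-1 + 2*(-3)³ + 10*(-3)²))*(1*(-2) - 1*0) = (3 + (-1 + 2*(-27) + 10*9))*(-2 + 0) = (3 + (-1 - 54 + 90))*(-2) = (3 + 35)*(-2) = 38*(-2) = -76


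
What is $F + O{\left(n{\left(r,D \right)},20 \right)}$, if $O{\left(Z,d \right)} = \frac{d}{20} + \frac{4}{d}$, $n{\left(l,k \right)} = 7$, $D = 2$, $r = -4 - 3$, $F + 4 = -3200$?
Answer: $- \frac{16014}{5} \approx -3202.8$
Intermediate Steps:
$F = -3204$ ($F = -4 - 3200 = -3204$)
$r = -7$ ($r = -4 - 3 = -7$)
$O{\left(Z,d \right)} = \frac{4}{d} + \frac{d}{20}$ ($O{\left(Z,d \right)} = d \frac{1}{20} + \frac{4}{d} = \frac{d}{20} + \frac{4}{d} = \frac{4}{d} + \frac{d}{20}$)
$F + O{\left(n{\left(r,D \right)},20 \right)} = -3204 + \left(\frac{4}{20} + \frac{1}{20} \cdot 20\right) = -3204 + \left(4 \cdot \frac{1}{20} + 1\right) = -3204 + \left(\frac{1}{5} + 1\right) = -3204 + \frac{6}{5} = - \frac{16014}{5}$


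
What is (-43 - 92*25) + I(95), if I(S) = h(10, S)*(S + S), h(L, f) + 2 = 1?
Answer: -2533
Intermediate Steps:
h(L, f) = -1 (h(L, f) = -2 + 1 = -1)
I(S) = -2*S (I(S) = -(S + S) = -2*S)
(-43 - 92*25) + I(95) = (-43 - 92*25) - 2*95 = (-43 - 2300) - 190 = -2343 - 190 = -2533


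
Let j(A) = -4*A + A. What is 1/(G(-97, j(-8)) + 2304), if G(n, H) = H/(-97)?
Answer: 97/223464 ≈ 0.00043407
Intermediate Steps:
j(A) = -3*A
G(n, H) = -H/97 (G(n, H) = H*(-1/97) = -H/97)
1/(G(-97, j(-8)) + 2304) = 1/(-(-3)*(-8)/97 + 2304) = 1/(-1/97*24 + 2304) = 1/(-24/97 + 2304) = 1/(223464/97) = 97/223464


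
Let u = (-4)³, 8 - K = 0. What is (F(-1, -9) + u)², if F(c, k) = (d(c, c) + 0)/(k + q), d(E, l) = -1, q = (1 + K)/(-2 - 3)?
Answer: 11909401/2916 ≈ 4084.2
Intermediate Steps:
K = 8 (K = 8 - 1*0 = 8 + 0 = 8)
q = -9/5 (q = (1 + 8)/(-2 - 3) = 9/(-5) = 9*(-⅕) = -9/5 ≈ -1.8000)
u = -64
F(c, k) = -1/(-9/5 + k) (F(c, k) = (-1 + 0)/(k - 9/5) = -1/(-9/5 + k))
(F(-1, -9) + u)² = (-5/(-9 + 5*(-9)) - 64)² = (-5/(-9 - 45) - 64)² = (-5/(-54) - 64)² = (-5*(-1/54) - 64)² = (5/54 - 64)² = (-3451/54)² = 11909401/2916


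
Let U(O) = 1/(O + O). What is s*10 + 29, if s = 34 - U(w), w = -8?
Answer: 2957/8 ≈ 369.63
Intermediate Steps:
U(O) = 1/(2*O)
s = 545/16 (s = 34 - 1/(2*(-8)) = 34 - (-1)/(2*8) = 34 - 1*(-1/16) = 34 + 1/16 = 545/16 ≈ 34.063)
s*10 + 29 = (545/16)*10 + 29 = 2725/8 + 29 = 2957/8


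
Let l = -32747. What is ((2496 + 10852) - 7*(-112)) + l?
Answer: -18615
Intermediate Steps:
((2496 + 10852) - 7*(-112)) + l = ((2496 + 10852) - 7*(-112)) - 32747 = (13348 + 784) - 32747 = 14132 - 32747 = -18615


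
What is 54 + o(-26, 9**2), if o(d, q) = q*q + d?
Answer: 6589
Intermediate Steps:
o(d, q) = d + q**2 (o(d, q) = q**2 + d = d + q**2)
54 + o(-26, 9**2) = 54 + (-26 + (9**2)**2) = 54 + (-26 + 81**2) = 54 + (-26 + 6561) = 54 + 6535 = 6589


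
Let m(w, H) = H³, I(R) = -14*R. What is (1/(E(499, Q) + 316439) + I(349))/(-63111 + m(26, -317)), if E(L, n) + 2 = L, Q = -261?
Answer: 1548549295/10116002548064 ≈ 0.00015308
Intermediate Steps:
E(L, n) = -2 + L
(1/(E(499, Q) + 316439) + I(349))/(-63111 + m(26, -317)) = (1/((-2 + 499) + 316439) - 14*349)/(-63111 + (-317)³) = (1/(497 + 316439) - 4886)/(-63111 - 31855013) = (1/316936 - 4886)/(-31918124) = (1/316936 - 4886)*(-1/31918124) = -1548549295/316936*(-1/31918124) = 1548549295/10116002548064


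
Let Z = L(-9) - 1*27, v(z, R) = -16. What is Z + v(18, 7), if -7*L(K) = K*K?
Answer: -382/7 ≈ -54.571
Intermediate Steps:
L(K) = -K²/7 (L(K) = -K*K/7 = -K²/7)
Z = -270/7 (Z = -⅐*(-9)² - 1*27 = -⅐*81 - 27 = -81/7 - 27 = -270/7 ≈ -38.571)
Z + v(18, 7) = -270/7 - 16 = -382/7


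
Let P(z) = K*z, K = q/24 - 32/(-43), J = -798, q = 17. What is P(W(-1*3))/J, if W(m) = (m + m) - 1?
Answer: 1499/117648 ≈ 0.012741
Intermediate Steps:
K = 1499/1032 (K = 17/24 - 32/(-43) = 17*(1/24) - 32*(-1/43) = 17/24 + 32/43 = 1499/1032 ≈ 1.4525)
W(m) = -1 + 2*m (W(m) = 2*m - 1 = -1 + 2*m)
P(z) = 1499*z/1032
P(W(-1*3))/J = (1499*(-1 + 2*(-1*3))/1032)/(-798) = (1499*(-1 + 2*(-3))/1032)*(-1/798) = (1499*(-1 - 6)/1032)*(-1/798) = ((1499/1032)*(-7))*(-1/798) = -10493/1032*(-1/798) = 1499/117648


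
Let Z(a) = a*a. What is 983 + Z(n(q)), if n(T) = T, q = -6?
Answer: 1019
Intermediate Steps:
Z(a) = a**2
983 + Z(n(q)) = 983 + (-6)**2 = 983 + 36 = 1019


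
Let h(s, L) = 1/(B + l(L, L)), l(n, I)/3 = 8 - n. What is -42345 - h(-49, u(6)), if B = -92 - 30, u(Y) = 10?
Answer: -5420159/128 ≈ -42345.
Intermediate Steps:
l(n, I) = 24 - 3*n (l(n, I) = 3*(8 - n) = 24 - 3*n)
B = -122
h(s, L) = 1/(-98 - 3*L) (h(s, L) = 1/(-122 + (24 - 3*L)) = 1/(-98 - 3*L))
-42345 - h(-49, u(6)) = -42345 - (-1)/(98 + 3*10) = -42345 - (-1)/(98 + 30) = -42345 - (-1)/128 = -42345 - 1*(-1/128) = -42345 + 1/128 = -5420159/128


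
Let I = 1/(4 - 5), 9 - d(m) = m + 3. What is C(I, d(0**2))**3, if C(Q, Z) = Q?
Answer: -1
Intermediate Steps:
d(m) = 6 - m (d(m) = 9 - (m + 3) = 9 - (3 + m) = 9 + (-3 - m) = 6 - m)
I = -1 (I = 1/(-1) = -1)
C(I, d(0**2))**3 = (-1)**3 = -1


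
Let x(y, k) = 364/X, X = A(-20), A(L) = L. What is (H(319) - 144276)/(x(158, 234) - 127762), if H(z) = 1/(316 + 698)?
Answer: 731479315/647845614 ≈ 1.1291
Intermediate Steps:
X = -20
H(z) = 1/1014
x(y, k) = -91/5 (x(y, k) = 364/(-20) = 364*(-1/20) = -91/5)
(H(319) - 144276)/(x(158, 234) - 127762) = (1/1014 - 144276)/(-91/5 - 127762) = -146295863/(1014*(-638901/5)) = -146295863/1014*(-5/638901) = 731479315/647845614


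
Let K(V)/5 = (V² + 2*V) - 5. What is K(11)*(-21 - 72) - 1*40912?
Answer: -105082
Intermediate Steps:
K(V) = -25 + 5*V² + 10*V (K(V) = 5*((V² + 2*V) - 5) = 5*(-5 + V² + 2*V) = -25 + 5*V² + 10*V)
K(11)*(-21 - 72) - 1*40912 = (-25 + 5*11² + 10*11)*(-21 - 72) - 1*40912 = (-25 + 5*121 + 110)*(-93) - 40912 = (-25 + 605 + 110)*(-93) - 40912 = 690*(-93) - 40912 = -64170 - 40912 = -105082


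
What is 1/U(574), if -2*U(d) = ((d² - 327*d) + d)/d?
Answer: -1/124 ≈ -0.0080645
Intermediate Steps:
U(d) = -(d² - 326*d)/(2*d) (U(d) = -((d² - 327*d) + d)/(2*d) = -(d² - 326*d)/(2*d))
1/U(574) = 1/(163 - ½*574) = 1/(163 - 287) = 1/(-124) = -1/124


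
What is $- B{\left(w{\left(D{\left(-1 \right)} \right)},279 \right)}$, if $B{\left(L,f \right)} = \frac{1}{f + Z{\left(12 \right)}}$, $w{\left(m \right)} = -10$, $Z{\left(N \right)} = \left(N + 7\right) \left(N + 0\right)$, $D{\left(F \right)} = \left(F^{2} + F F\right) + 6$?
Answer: $- \frac{1}{507} \approx -0.0019724$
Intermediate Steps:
$D{\left(F \right)} = 6 + 2 F^{2}$ ($D{\left(F \right)} = \left(F^{2} + F^{2}\right) + 6 = 2 F^{2} + 6 = 6 + 2 F^{2}$)
$Z{\left(N \right)} = N \left(7 + N\right)$ ($Z{\left(N \right)} = \left(7 + N\right) N = N \left(7 + N\right)$)
$B{\left(L,f \right)} = \frac{1}{228 + f}$ ($B{\left(L,f \right)} = \frac{1}{f + 12 \left(7 + 12\right)} = \frac{1}{f + 12 \cdot 19} = \frac{1}{f + 228} = \frac{1}{228 + f}$)
$- B{\left(w{\left(D{\left(-1 \right)} \right)},279 \right)} = - \frac{1}{228 + 279} = - \frac{1}{507}$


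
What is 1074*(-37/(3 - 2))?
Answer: -39738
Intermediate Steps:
1074*(-37/(3 - 2)) = 1074*(-37/1) = 1074*(-37*1) = 1074*(-37) = -39738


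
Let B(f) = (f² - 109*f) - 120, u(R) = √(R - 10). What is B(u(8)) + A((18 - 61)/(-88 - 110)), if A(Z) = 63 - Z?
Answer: -11725/198 - 109*I*√2 ≈ -59.217 - 154.15*I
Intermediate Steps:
u(R) = √(-10 + R)
B(f) = -120 + f² - 109*f
B(u(8)) + A((18 - 61)/(-88 - 110)) = (-120 + (√(-10 + 8))² - 109*√(-10 + 8)) + (63 - (18 - 61)/(-88 - 110)) = (-120 + (√(-2))² - 109*I*√2) + (63 - (-43)/(-198)) = (-120 + (I*√2)² - 109*I*√2) + (63 - (-43)*(-1)/198) = (-120 - 2 - 109*I*√2) + (63 - 1*43/198) = (-122 - 109*I*√2) + (63 - 43/198) = (-122 - 109*I*√2) + 12431/198 = -11725/198 - 109*I*√2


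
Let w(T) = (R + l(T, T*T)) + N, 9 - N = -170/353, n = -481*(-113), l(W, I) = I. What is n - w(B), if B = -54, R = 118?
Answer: 18112260/353 ≈ 51310.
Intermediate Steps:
n = 54353
N = 3347/353 (N = 9 - (-170)/353 = 9 - 1*(-170/353) = 9 + 170/353 = 3347/353 ≈ 9.4816)
w(T) = 45001/353 + T² (w(T) = (118 + T*T) + 3347/353 = (118 + T²) + 3347/353 = 45001/353 + T²)
n - w(B) = 54353 - (45001/353 + (-54)²) = 54353 - (45001/353 + 2916) = 54353 - 1*1074349/353 = 54353 - 1074349/353 = 18112260/353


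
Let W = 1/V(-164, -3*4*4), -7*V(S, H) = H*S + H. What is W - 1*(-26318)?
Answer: 205912025/7824 ≈ 26318.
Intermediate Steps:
V(S, H) = -H/7 - H*S/7 (V(S, H) = -(H*S + H)/7 = -(H + H*S)/7 = -H/7 - H*S/7)
W = -7/7824 (W = 1/(--3*4*4*(1 - 164)/7) = 1/(-1/7*(-12*4)*(-163)) = 1/(-1/7*(-48)*(-163)) = 1/(-7824/7) = -7/7824 ≈ -0.00089468)
W - 1*(-26318) = -7/7824 - 1*(-26318) = -7/7824 + 26318 = 205912025/7824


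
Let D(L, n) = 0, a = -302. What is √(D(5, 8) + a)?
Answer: I*√302 ≈ 17.378*I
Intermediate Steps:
√(D(5, 8) + a) = √(0 - 302) = √(-302) = I*√302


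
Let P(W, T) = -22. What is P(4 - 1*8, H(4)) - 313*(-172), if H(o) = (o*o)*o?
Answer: 53814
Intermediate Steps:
H(o) = o³ (H(o) = o²*o = o³)
P(4 - 1*8, H(4)) - 313*(-172) = -22 - 313*(-172) = -22 + 53836 = 53814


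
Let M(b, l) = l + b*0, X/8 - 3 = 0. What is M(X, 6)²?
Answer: 36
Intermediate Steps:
X = 24 (X = 24 + 8*0 = 24 + 0 = 24)
M(b, l) = l (M(b, l) = l + 0 = l)
M(X, 6)² = 6² = 36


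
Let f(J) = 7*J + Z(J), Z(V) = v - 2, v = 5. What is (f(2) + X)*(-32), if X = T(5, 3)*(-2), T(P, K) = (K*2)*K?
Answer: 608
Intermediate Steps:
Z(V) = 3 (Z(V) = 5 - 2 = 3)
T(P, K) = 2*K**2 (T(P, K) = (2*K)*K = 2*K**2)
f(J) = 3 + 7*J (f(J) = 7*J + 3 = 3 + 7*J)
X = -36 (X = (2*3**2)*(-2) = (2*9)*(-2) = 18*(-2) = -36)
(f(2) + X)*(-32) = ((3 + 7*2) - 36)*(-32) = ((3 + 14) - 36)*(-32) = (17 - 36)*(-32) = -19*(-32) = 608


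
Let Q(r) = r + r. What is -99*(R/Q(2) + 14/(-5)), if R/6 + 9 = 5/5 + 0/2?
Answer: 7326/5 ≈ 1465.2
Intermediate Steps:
R = -48 (R = -54 + 6*(5/5 + 0/2) = -54 + 6*(5*(⅕) + 0*(½)) = -54 + 6*(1 + 0) = -54 + 6*1 = -54 + 6 = -48)
Q(r) = 2*r
-99*(R/Q(2) + 14/(-5)) = -99*(-48/(2*2) + 14/(-5)) = -99*(-48/4 + 14*(-⅕)) = -99*(-48*¼ - 14/5) = -99*(-12 - 14/5) = -99*(-74/5) = 7326/5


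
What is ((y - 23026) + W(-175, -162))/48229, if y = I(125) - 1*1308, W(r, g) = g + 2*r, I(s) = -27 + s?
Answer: -24748/48229 ≈ -0.51313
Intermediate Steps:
y = -1210 (y = (-27 + 125) - 1*1308 = 98 - 1308 = -1210)
((y - 23026) + W(-175, -162))/48229 = ((-1210 - 23026) + (-162 + 2*(-175)))/48229 = (-24236 + (-162 - 350))*(1/48229) = (-24236 - 512)*(1/48229) = -24748*1/48229 = -24748/48229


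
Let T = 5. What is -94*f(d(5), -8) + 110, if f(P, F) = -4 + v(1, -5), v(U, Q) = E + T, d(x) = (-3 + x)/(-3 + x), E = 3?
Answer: -266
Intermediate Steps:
d(x) = 1
v(U, Q) = 8 (v(U, Q) = 3 + 5 = 8)
f(P, F) = 4 (f(P, F) = -4 + 8 = 4)
-94*f(d(5), -8) + 110 = -94*4 + 110 = -376 + 110 = -266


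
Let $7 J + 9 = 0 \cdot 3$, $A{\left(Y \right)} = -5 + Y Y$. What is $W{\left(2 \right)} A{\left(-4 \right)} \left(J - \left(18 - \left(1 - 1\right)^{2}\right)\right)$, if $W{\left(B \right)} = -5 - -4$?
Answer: $\frac{1485}{7} \approx 212.14$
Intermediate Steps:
$A{\left(Y \right)} = -5 + Y^{2}$
$W{\left(B \right)} = -1$ ($W{\left(B \right)} = -5 + 4 = -1$)
$J = - \frac{9}{7}$ ($J = - \frac{9}{7} + \frac{0 \cdot 3}{7} = - \frac{9}{7} + \frac{1}{7} \cdot 0 = - \frac{9}{7} + 0 = - \frac{9}{7} \approx -1.2857$)
$W{\left(2 \right)} A{\left(-4 \right)} \left(J - \left(18 - \left(1 - 1\right)^{2}\right)\right) = - (-5 + \left(-4\right)^{2}) \left(- \frac{9}{7} - \left(18 - \left(1 - 1\right)^{2}\right)\right) = - (-5 + 16) \left(- \frac{9}{7} - \left(18 - 0^{2}\right)\right) = \left(-1\right) 11 \left(- \frac{9}{7} + \left(0 - 18\right)\right) = - 11 \left(- \frac{9}{7} - 18\right) = \left(-11\right) \left(- \frac{135}{7}\right) = \frac{1485}{7}$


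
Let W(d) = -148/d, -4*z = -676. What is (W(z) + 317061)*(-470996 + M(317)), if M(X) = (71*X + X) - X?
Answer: -24031458293729/169 ≈ -1.4220e+11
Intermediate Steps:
M(X) = 71*X (M(X) = 72*X - X = 71*X)
z = 169 (z = -¼*(-676) = 169)
(W(z) + 317061)*(-470996 + M(317)) = (-148/169 + 317061)*(-470996 + 71*317) = (-148*1/169 + 317061)*(-470996 + 22507) = (-148/169 + 317061)*(-448489) = (53583161/169)*(-448489) = -24031458293729/169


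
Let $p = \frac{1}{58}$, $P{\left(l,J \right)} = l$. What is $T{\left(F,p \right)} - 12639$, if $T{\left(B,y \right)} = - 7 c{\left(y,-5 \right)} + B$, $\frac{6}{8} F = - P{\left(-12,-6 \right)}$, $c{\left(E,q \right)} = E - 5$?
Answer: $- \frac{730111}{58} \approx -12588.0$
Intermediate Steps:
$c{\left(E,q \right)} = -5 + E$
$F = 16$ ($F = \frac{4 \left(\left(-1\right) \left(-12\right)\right)}{3} = \frac{4}{3} \cdot 12 = 16$)
$p = \frac{1}{58} \approx 0.017241$
$T{\left(B,y \right)} = 35 + B - 7 y$ ($T{\left(B,y \right)} = - 7 \left(-5 + y\right) + B = \left(35 - 7 y\right) + B = 35 + B - 7 y$)
$T{\left(F,p \right)} - 12639 = \left(35 + 16 - \frac{7}{58}\right) - 12639 = \frac{2951}{58} - 12639 = - \frac{730111}{58}$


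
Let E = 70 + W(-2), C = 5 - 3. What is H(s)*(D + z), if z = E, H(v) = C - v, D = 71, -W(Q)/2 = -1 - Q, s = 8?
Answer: -834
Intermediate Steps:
W(Q) = 2 + 2*Q (W(Q) = -2*(-1 - Q) = 2 + 2*Q)
C = 2
E = 68 (E = 70 + (2 + 2*(-2)) = 70 + (2 - 4) = 70 - 2 = 68)
H(v) = 2 - v
z = 68
H(s)*(D + z) = (2 - 1*8)*(71 + 68) = (2 - 8)*139 = -6*139 = -834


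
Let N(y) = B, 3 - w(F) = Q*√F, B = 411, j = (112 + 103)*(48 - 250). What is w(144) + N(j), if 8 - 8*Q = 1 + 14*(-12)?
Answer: 303/2 ≈ 151.50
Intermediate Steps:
Q = 175/8 (Q = 1 - (1 + 14*(-12))/8 = 1 - (1 - 168)/8 = 1 - ⅛*(-167) = 1 + 167/8 = 175/8 ≈ 21.875)
j = -43430 (j = 215*(-202) = -43430)
w(F) = 3 - 175*√F/8
N(y) = 411
w(144) + N(j) = (3 - 175*√144/8) + 411 = (3 - 175/8*12) + 411 = (3 - 525/2) + 411 = -519/2 + 411 = 303/2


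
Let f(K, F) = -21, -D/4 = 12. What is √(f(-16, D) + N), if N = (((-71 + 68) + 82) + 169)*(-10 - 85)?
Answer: I*√23581 ≈ 153.56*I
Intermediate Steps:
D = -48 (D = -4*12 = -48)
N = -23560 (N = ((-3 + 82) + 169)*(-95) = (79 + 169)*(-95) = 248*(-95) = -23560)
√(f(-16, D) + N) = √(-21 - 23560) = √(-23581) = I*√23581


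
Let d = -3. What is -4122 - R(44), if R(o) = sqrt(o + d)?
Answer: -4122 - sqrt(41) ≈ -4128.4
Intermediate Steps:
R(o) = sqrt(-3 + o) (R(o) = sqrt(o - 3) = sqrt(-3 + o))
-4122 - R(44) = -4122 - sqrt(-3 + 44) = -4122 - sqrt(41)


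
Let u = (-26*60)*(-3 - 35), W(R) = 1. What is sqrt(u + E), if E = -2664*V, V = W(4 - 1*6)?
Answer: 2*sqrt(14154) ≈ 237.94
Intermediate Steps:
V = 1
u = 59280 (u = -1560*(-38) = 59280)
E = -2664 (E = -2664*1 = -2664)
sqrt(u + E) = sqrt(59280 - 2664) = sqrt(56616) = 2*sqrt(14154)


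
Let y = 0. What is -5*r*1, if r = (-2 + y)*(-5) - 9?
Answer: -5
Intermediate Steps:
r = 1 (r = (-2 + 0)*(-5) - 9 = -2*(-5) - 9 = 10 - 9 = 1)
-5*r*1 = -5*1*1 = -5*1 = -5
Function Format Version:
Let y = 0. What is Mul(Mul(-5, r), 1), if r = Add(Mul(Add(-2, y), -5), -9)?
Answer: -5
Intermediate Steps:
r = 1 (r = Add(Mul(Add(-2, 0), -5), -9) = Add(Mul(-2, -5), -9) = Add(10, -9) = 1)
Mul(Mul(-5, r), 1) = Mul(Mul(-5, 1), 1) = Mul(-5, 1) = -5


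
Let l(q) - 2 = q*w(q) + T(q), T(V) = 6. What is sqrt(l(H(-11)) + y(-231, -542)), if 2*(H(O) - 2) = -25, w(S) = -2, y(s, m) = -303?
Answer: I*sqrt(274) ≈ 16.553*I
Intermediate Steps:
H(O) = -21/2 (H(O) = 2 + (1/2)*(-25) = 2 - 25/2 = -21/2)
l(q) = 8 - 2*q (l(q) = 2 + (q*(-2) + 6) = 2 + (-2*q + 6) = 2 + (6 - 2*q) = 8 - 2*q)
sqrt(l(H(-11)) + y(-231, -542)) = sqrt((8 - 2*(-21/2)) - 303) = sqrt((8 + 21) - 303) = sqrt(29 - 303) = sqrt(-274) = I*sqrt(274)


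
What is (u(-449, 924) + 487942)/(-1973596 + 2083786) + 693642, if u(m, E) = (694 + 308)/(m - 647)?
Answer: 8377045831351/12076824 ≈ 6.9365e+5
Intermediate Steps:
u(m, E) = 1002/(-647 + m)
(u(-449, 924) + 487942)/(-1973596 + 2083786) + 693642 = (1002/(-647 - 449) + 487942)/(-1973596 + 2083786) + 693642 = (1002/(-1096) + 487942)/110190 + 693642 = (1002*(-1/1096) + 487942)*(1/110190) + 693642 = (-501/548 + 487942)*(1/110190) + 693642 = (267391715/548)*(1/110190) + 693642 = 53478343/12076824 + 693642 = 8377045831351/12076824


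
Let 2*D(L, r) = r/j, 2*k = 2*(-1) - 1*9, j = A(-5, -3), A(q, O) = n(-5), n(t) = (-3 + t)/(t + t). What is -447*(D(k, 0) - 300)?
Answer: 134100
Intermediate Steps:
n(t) = (-3 + t)/(2*t) (n(t) = (-3 + t)/((2*t)) = (-3 + t)*(1/(2*t)) = (-3 + t)/(2*t))
A(q, O) = ⅘ (A(q, O) = (½)*(-3 - 5)/(-5) = (½)*(-⅕)*(-8) = ⅘)
j = ⅘ ≈ 0.80000
k = -11/2 (k = (2*(-1) - 1*9)/2 = (-2 - 9)/2 = (½)*(-11) = -11/2 ≈ -5.5000)
D(L, r) = 5*r/8 (D(L, r) = (r/(⅘))/2 = (r*(5/4))/2 = (5*r/4)/2 = 5*r/8)
-447*(D(k, 0) - 300) = -447*((5/8)*0 - 300) = -447*(0 - 300) = -447*(-300) = 134100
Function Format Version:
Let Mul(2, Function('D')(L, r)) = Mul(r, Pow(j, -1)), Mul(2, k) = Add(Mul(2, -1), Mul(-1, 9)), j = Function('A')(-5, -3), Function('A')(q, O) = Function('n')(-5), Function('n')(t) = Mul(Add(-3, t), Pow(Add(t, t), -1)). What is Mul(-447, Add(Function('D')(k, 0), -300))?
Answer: 134100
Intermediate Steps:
Function('n')(t) = Mul(Rational(1, 2), Pow(t, -1), Add(-3, t)) (Function('n')(t) = Mul(Add(-3, t), Pow(Mul(2, t), -1)) = Mul(Add(-3, t), Mul(Rational(1, 2), Pow(t, -1))) = Mul(Rational(1, 2), Pow(t, -1), Add(-3, t)))
Function('A')(q, O) = Rational(4, 5) (Function('A')(q, O) = Mul(Rational(1, 2), Pow(-5, -1), Add(-3, -5)) = Mul(Rational(1, 2), Rational(-1, 5), -8) = Rational(4, 5))
j = Rational(4, 5) ≈ 0.80000
k = Rational(-11, 2) (k = Mul(Rational(1, 2), Add(Mul(2, -1), Mul(-1, 9))) = Mul(Rational(1, 2), Add(-2, -9)) = Mul(Rational(1, 2), -11) = Rational(-11, 2) ≈ -5.5000)
Function('D')(L, r) = Mul(Rational(5, 8), r) (Function('D')(L, r) = Mul(Rational(1, 2), Mul(r, Pow(Rational(4, 5), -1))) = Mul(Rational(1, 2), Mul(r, Rational(5, 4))) = Mul(Rational(1, 2), Mul(Rational(5, 4), r)) = Mul(Rational(5, 8), r))
Mul(-447, Add(Function('D')(k, 0), -300)) = Mul(-447, Add(Mul(Rational(5, 8), 0), -300)) = Mul(-447, Add(0, -300)) = Mul(-447, -300) = 134100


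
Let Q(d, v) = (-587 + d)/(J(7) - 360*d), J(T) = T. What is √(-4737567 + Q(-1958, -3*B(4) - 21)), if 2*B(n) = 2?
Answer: I*√2353934463912820438/704887 ≈ 2176.6*I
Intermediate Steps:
B(n) = 1 (B(n) = (½)*2 = 1)
Q(d, v) = (-587 + d)/(7 - 360*d)
√(-4737567 + Q(-1958, -3*B(4) - 21)) = √(-4737567 + (587 - 1*(-1958))/(-7 + 360*(-1958))) = √(-4737567 + (587 + 1958)/(-7 - 704880)) = √(-4737567 + 2545/(-704887)) = √(-4737567 - 1/704887*2545) = √(-4737567 - 2545/704887) = √(-3339449392474/704887) = I*√2353934463912820438/704887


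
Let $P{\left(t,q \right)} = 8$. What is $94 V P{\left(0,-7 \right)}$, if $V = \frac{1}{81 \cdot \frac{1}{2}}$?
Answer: $\frac{1504}{81} \approx 18.568$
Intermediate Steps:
$V = \frac{2}{81}$ ($V = \frac{1}{81 \cdot \frac{1}{2}} = \frac{1}{\frac{81}{2}} = \frac{2}{81} \approx 0.024691$)
$94 V P{\left(0,-7 \right)} = 94 \cdot \frac{2}{81} \cdot 8 = \frac{188}{81} \cdot 8 = \frac{1504}{81}$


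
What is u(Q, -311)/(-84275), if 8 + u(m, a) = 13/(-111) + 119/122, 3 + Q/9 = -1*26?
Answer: 96713/1141252050 ≈ 8.4743e-5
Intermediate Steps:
Q = -261 (Q = -27 + 9*(-1*26) = -27 + 9*(-26) = -27 - 234 = -261)
u(m, a) = -96713/13542 (u(m, a) = -8 + (13/(-111) + 119/122) = -8 + (13*(-1/111) + 119*(1/122)) = -8 + (-13/111 + 119/122) = -8 + 11623/13542 = -96713/13542)
u(Q, -311)/(-84275) = -96713/13542/(-84275) = -96713/13542*(-1/84275) = 96713/1141252050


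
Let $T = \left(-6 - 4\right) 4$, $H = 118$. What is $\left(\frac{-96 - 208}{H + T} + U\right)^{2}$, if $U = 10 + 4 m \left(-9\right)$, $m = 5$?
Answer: $\frac{45995524}{1521} \approx 30240.0$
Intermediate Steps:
$T = -40$ ($T = \left(-10\right) 4 = -40$)
$U = -170$ ($U = 10 + 4 \cdot 5 \left(-9\right) = 10 + 20 \left(-9\right) = 10 - 180 = -170$)
$\left(\frac{-96 - 208}{H + T} + U\right)^{2} = \left(\frac{-96 - 208}{118 - 40} - 170\right)^{2} = \left(- \frac{304}{78} - 170\right)^{2} = \left(\left(-304\right) \frac{1}{78} - 170\right)^{2} = \left(- \frac{152}{39} - 170\right)^{2} = \left(- \frac{6782}{39}\right)^{2} = \frac{45995524}{1521}$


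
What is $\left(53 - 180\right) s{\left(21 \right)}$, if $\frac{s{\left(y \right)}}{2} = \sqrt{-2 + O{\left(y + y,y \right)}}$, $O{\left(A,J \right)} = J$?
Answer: $- 254 \sqrt{19} \approx -1107.2$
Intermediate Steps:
$s{\left(y \right)} = 2 \sqrt{-2 + y}$
$\left(53 - 180\right) s{\left(21 \right)} = \left(53 - 180\right) 2 \sqrt{-2 + 21} = - 127 \cdot 2 \sqrt{19} = - 254 \sqrt{19}$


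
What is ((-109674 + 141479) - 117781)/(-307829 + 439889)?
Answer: -21494/33015 ≈ -0.65104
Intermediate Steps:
((-109674 + 141479) - 117781)/(-307829 + 439889) = (31805 - 117781)/132060 = -85976*1/132060 = -21494/33015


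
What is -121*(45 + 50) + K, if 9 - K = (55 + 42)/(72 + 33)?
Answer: -1206127/105 ≈ -11487.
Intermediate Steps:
K = 848/105 (K = 9 - (55 + 42)/(72 + 33) = 9 - 97/105 = 848/105 ≈ 8.0762)
-121*(45 + 50) + K = -121*(45 + 50) + 848/105 = -121*95 + 848/105 = -11495 + 848/105 = -1206127/105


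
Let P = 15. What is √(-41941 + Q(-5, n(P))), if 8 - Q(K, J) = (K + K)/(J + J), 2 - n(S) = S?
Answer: I*√7086742/13 ≈ 204.78*I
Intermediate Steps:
n(S) = 2 - S
Q(K, J) = 8 - K/J (Q(K, J) = 8 - (K + K)/(J + J) = 8 - 2*K/(2*J) = 8 - 2*K*1/(2*J) = 8 - K/J)
√(-41941 + Q(-5, n(P))) = √(-41941 + (8 - 1*(-5)/(2 - 1*15))) = √(-41941 + (8 - 1*(-5)/(2 - 15))) = √(-41941 + (8 - 1*(-5)/(-13))) = √(-41941 + (8 - 1*(-5)*(-1/13))) = √(-41941 + (8 - 5/13)) = √(-41941 + 99/13) = √(-545134/13) = I*√7086742/13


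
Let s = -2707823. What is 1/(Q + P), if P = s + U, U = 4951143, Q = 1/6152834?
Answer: 6152834/13802775568881 ≈ 4.4577e-7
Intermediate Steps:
Q = 1/6152834 ≈ 1.6253e-7
P = 2243320 (P = -2707823 + 4951143 = 2243320)
1/(Q + P) = 1/(1/6152834 + 2243320) = 1/(13802775568881/6152834) = 6152834/13802775568881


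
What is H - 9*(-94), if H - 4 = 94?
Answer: 944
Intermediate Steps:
H = 98 (H = 4 + 94 = 98)
H - 9*(-94) = 98 - 9*(-94) = 98 + 846 = 944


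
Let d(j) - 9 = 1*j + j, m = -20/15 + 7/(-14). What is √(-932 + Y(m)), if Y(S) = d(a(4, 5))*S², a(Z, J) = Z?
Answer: I*√31495/6 ≈ 29.578*I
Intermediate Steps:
m = -11/6 (m = -20*1/15 + 7*(-1/14) = -4/3 - ½ = -11/6 ≈ -1.8333)
d(j) = 9 + 2*j (d(j) = 9 + (1*j + j) = 9 + (j + j) = 9 + 2*j)
Y(S) = 17*S² (Y(S) = (9 + 2*4)*S² = (9 + 8)*S² = 17*S²)
√(-932 + Y(m)) = √(-932 + 17*(-11/6)²) = √(-932 + 17*(121/36)) = √(-932 + 2057/36) = √(-31495/36) = I*√31495/6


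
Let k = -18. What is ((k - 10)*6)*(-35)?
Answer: 5880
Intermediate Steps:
((k - 10)*6)*(-35) = ((-18 - 10)*6)*(-35) = -28*6*(-35) = -168*(-35) = 5880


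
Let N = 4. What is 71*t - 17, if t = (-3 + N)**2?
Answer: 54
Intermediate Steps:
t = 1 (t = (-3 + 4)**2 = 1**2 = 1)
71*t - 17 = 71*1 - 17 = 71 - 17 = 54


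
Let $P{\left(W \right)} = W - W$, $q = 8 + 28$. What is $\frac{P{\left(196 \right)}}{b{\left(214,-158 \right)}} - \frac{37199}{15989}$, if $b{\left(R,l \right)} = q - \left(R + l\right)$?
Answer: $- \frac{37199}{15989} \approx -2.3265$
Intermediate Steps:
$q = 36$
$P{\left(W \right)} = 0$
$b{\left(R,l \right)} = 36 - R - l$ ($b{\left(R,l \right)} = 36 - \left(R + l\right) = 36 - R - l$)
$\frac{P{\left(196 \right)}}{b{\left(214,-158 \right)}} - \frac{37199}{15989} = \frac{0}{36 - 214 - -158} - \frac{37199}{15989} = \frac{0}{36 - 214 + 158} - \frac{37199}{15989} = \frac{0}{-20} - \frac{37199}{15989} = 0 \left(- \frac{1}{20}\right) - \frac{37199}{15989} = 0 - \frac{37199}{15989} = - \frac{37199}{15989}$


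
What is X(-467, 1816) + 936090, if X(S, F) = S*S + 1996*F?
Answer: 4778915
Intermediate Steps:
X(S, F) = S**2 + 1996*F
X(-467, 1816) + 936090 = ((-467)**2 + 1996*1816) + 936090 = (218089 + 3624736) + 936090 = 3842825 + 936090 = 4778915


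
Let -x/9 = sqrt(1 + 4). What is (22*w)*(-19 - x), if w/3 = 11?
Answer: -13794 + 6534*sqrt(5) ≈ 816.47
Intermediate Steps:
w = 33 (w = 3*11 = 33)
x = -9*sqrt(5) (x = -9*sqrt(1 + 4) = -9*sqrt(5) ≈ -20.125)
(22*w)*(-19 - x) = (22*33)*(-19 - (-9)*sqrt(5)) = 726*(-19 + 9*sqrt(5)) = -13794 + 6534*sqrt(5)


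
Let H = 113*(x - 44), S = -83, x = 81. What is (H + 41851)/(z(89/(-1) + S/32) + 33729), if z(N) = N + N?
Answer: 245504/178911 ≈ 1.3722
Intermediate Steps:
z(N) = 2*N
H = 4181 (H = 113*(81 - 44) = 113*37 = 4181)
(H + 41851)/(z(89/(-1) + S/32) + 33729) = (4181 + 41851)/(2*(89/(-1) - 83/32) + 33729) = 46032/(2*(89*(-1) - 83*1/32) + 33729) = 46032/(2*(-89 - 83/32) + 33729) = 46032/(2*(-2931/32) + 33729) = 46032/(-2931/16 + 33729) = 46032/(536733/16) = 46032*(16/536733) = 245504/178911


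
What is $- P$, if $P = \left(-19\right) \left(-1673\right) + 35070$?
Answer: $-66857$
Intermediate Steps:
$P = 66857$ ($P = 31787 + 35070 = 66857$)
$- P = \left(-1\right) 66857 = -66857$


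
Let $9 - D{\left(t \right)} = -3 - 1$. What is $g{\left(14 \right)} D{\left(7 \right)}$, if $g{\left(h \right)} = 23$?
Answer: $299$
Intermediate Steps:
$D{\left(t \right)} = 13$ ($D{\left(t \right)} = 9 - \left(-3 - 1\right) = 9 - -4 = 9 + 4 = 13$)
$g{\left(14 \right)} D{\left(7 \right)} = 23 \cdot 13 = 299$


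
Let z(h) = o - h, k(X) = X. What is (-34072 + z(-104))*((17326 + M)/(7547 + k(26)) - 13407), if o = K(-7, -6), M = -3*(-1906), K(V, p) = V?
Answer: 3448739973825/7573 ≈ 4.5540e+8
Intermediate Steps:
M = 5718
o = -7
z(h) = -7 - h
(-34072 + z(-104))*((17326 + M)/(7547 + k(26)) - 13407) = (-34072 + (-7 - 1*(-104)))*((17326 + 5718)/(7547 + 26) - 13407) = (-34072 + (-7 + 104))*(23044/7573 - 13407) = (-34072 + 97)*(23044*(1/7573) - 13407) = -33975*(23044/7573 - 13407) = -33975*(-101508167/7573) = 3448739973825/7573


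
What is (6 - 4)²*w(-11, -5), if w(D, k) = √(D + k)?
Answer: 16*I ≈ 16.0*I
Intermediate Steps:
(6 - 4)²*w(-11, -5) = (6 - 4)²*√(-11 - 5) = 2²*√(-16) = 4*(4*I) = 16*I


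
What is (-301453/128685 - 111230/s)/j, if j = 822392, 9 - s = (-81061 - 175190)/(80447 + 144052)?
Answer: -66960052594762/5019718761401955 ≈ -0.013339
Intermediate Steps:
s = 758914/74833 (s = 9 - (-81061 - 175190)/(80447 + 144052) = 9 - (-256251)/224499 = 9 - 1*(-85417/74833) = 9 + 85417/74833 = 758914/74833 ≈ 10.141)
(-301453/128685 - 111230/s)/j = (-301453/128685 - 111230/758914/74833)/822392 = (-301453*1/128685 - 111230*74833/758914)*(1/822392) = (-301453/128685 - 4161837295/379457)*(1/822392) = -535680420758096/48830424045*1/822392 = -66960052594762/5019718761401955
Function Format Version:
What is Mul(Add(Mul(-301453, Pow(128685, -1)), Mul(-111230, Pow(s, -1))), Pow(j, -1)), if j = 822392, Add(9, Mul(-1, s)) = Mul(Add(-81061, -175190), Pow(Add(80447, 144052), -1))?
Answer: Rational(-66960052594762, 5019718761401955) ≈ -0.013339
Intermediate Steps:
s = Rational(758914, 74833) (s = Add(9, Mul(-1, Mul(Add(-81061, -175190), Pow(Add(80447, 144052), -1)))) = Add(9, Mul(-1, Mul(-256251, Pow(224499, -1)))) = Add(9, Mul(-1, Mul(-256251, Rational(1, 224499)))) = Add(9, Mul(-1, Rational(-85417, 74833))) = Add(9, Rational(85417, 74833)) = Rational(758914, 74833) ≈ 10.141)
Mul(Add(Mul(-301453, Pow(128685, -1)), Mul(-111230, Pow(s, -1))), Pow(j, -1)) = Mul(Add(Mul(-301453, Pow(128685, -1)), Mul(-111230, Pow(Rational(758914, 74833), -1))), Pow(822392, -1)) = Mul(Add(Mul(-301453, Rational(1, 128685)), Mul(-111230, Rational(74833, 758914))), Rational(1, 822392)) = Mul(Add(Rational(-301453, 128685), Rational(-4161837295, 379457)), Rational(1, 822392)) = Mul(Rational(-535680420758096, 48830424045), Rational(1, 822392)) = Rational(-66960052594762, 5019718761401955)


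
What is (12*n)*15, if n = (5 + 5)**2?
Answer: 18000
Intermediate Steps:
n = 100 (n = 10**2 = 100)
(12*n)*15 = (12*100)*15 = 1200*15 = 18000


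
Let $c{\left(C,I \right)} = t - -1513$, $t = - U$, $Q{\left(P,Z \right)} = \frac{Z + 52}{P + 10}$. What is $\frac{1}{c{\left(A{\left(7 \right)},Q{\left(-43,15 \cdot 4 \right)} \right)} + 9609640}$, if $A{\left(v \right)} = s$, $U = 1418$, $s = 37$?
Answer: $\frac{1}{9609735} \approx 1.0406 \cdot 10^{-7}$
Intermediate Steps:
$Q{\left(P,Z \right)} = \frac{52 + Z}{10 + P}$
$A{\left(v \right)} = 37$
$t = -1418$ ($t = \left(-1\right) 1418 = -1418$)
$c{\left(C,I \right)} = 95$ ($c{\left(C,I \right)} = -1418 - -1513 = -1418 + 1513 = 95$)
$\frac{1}{c{\left(A{\left(7 \right)},Q{\left(-43,15 \cdot 4 \right)} \right)} + 9609640} = \frac{1}{95 + 9609640} = \frac{1}{9609735}$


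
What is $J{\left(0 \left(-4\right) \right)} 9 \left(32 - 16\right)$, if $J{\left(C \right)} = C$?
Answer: $0$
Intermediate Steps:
$J{\left(0 \left(-4\right) \right)} 9 \left(32 - 16\right) = 0 \left(-4\right) 9 \left(32 - 16\right) = 0 \cdot 9 \cdot 16 = 0 \cdot 16 = 0$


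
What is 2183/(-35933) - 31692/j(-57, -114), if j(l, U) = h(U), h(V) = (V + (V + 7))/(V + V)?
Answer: -259644291451/7941193 ≈ -32696.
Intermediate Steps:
h(V) = (7 + 2*V)/(2*V) (h(V) = (V + (7 + V))/((2*V)) = (7 + 2*V)*(1/(2*V)) = (7 + 2*V)/(2*V))
j(l, U) = (7/2 + U)/U
2183/(-35933) - 31692/j(-57, -114) = 2183/(-35933) - 31692*(-114/(7/2 - 114)) = 2183*(-1/35933) - 31692/((-1/114*(-221/2))) = -2183/35933 - 31692/221/228 = -2183/35933 - 31692*228/221 = -2183/35933 - 7225776/221 = -259644291451/7941193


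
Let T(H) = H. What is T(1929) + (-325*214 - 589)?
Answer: -68210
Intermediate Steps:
T(1929) + (-325*214 - 589) = 1929 + (-325*214 - 589) = 1929 + (-69550 - 589) = 1929 - 70139 = -68210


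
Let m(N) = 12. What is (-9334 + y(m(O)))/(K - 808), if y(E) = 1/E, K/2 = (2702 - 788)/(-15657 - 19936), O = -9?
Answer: 569523593/49307952 ≈ 11.550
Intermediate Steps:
K = -3828/35593 (K = 2*((2702 - 788)/(-15657 - 19936)) = 2*(1914/(-35593)) = 2*(1914*(-1/35593)) = 2*(-1914/35593) = -3828/35593 ≈ -0.10755)
(-9334 + y(m(O)))/(K - 808) = (-9334 + 1/12)/(-3828/35593 - 808) = (-9334 + 1/12)/(-28762972/35593) = -112007/12*(-35593/28762972) = 569523593/49307952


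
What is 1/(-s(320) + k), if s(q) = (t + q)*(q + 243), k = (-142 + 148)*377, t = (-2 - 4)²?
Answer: -1/198166 ≈ -5.0463e-6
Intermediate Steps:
t = 36 (t = (-6)² = 36)
k = 2262 (k = 6*377 = 2262)
s(q) = (36 + q)*(243 + q) (s(q) = (36 + q)*(q + 243) = (36 + q)*(243 + q))
1/(-s(320) + k) = 1/(-(8748 + 320² + 279*320) + 2262) = 1/(-(8748 + 102400 + 89280) + 2262) = 1/(-1*200428 + 2262) = 1/(-200428 + 2262) = 1/(-198166) = -1/198166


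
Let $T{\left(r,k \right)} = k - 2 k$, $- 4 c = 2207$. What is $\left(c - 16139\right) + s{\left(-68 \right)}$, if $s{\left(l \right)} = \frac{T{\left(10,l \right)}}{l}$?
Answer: $- \frac{66767}{4} \approx -16692.0$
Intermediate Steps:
$c = - \frac{2207}{4}$ ($c = \left(- \frac{1}{4}\right) 2207 = - \frac{2207}{4} \approx -551.75$)
$T{\left(r,k \right)} = - k$
$s{\left(l \right)} = -1$ ($s{\left(l \right)} = \frac{\left(-1\right) l}{l} = -1$)
$\left(c - 16139\right) + s{\left(-68 \right)} = \left(- \frac{2207}{4} - 16139\right) - 1 = - \frac{66763}{4} - 1 = - \frac{66767}{4}$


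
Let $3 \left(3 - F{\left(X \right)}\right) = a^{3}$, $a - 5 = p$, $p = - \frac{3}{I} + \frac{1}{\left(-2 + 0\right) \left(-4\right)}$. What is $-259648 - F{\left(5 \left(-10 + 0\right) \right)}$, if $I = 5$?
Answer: $- \frac{49847062259}{192000} \approx -2.5962 \cdot 10^{5}$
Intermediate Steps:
$p = - \frac{19}{40}$ ($p = - \frac{3}{5} + \frac{1}{\left(-2 + 0\right) \left(-4\right)} = \left(-3\right) \frac{1}{5} + \frac{1}{-2} \left(- \frac{1}{4}\right) = - \frac{3}{5} - - \frac{1}{8} = - \frac{3}{5} + \frac{1}{8} = - \frac{19}{40} \approx -0.475$)
$a = \frac{181}{40}$ ($a = 5 - \frac{19}{40} = \frac{181}{40} \approx 4.525$)
$F{\left(X \right)} = - \frac{5353741}{192000}$ ($F{\left(X \right)} = 3 - \frac{\left(\frac{181}{40}\right)^{3}}{3} = 3 - \frac{5929741}{192000} = - \frac{5353741}{192000}$)
$-259648 - F{\left(5 \left(-10 + 0\right) \right)} = -259648 - - \frac{5353741}{192000} = -259648 + \frac{5353741}{192000} = - \frac{49847062259}{192000}$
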